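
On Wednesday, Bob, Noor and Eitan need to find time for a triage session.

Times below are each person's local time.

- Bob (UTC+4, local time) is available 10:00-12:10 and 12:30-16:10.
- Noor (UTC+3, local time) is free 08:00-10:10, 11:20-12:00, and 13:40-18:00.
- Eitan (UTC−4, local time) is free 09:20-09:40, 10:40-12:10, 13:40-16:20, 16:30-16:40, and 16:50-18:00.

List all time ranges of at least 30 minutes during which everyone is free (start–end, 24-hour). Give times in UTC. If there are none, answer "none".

Bob → UTC: 06:00–08:10, 08:30–12:10.
Noor → UTC: 05:00–07:10, 08:20–09:00, 10:40–15:00.
Eitan → UTC: 13:20–13:40, 14:40–16:10, 17:40–20:20, 20:30–20:40, 20:50–22:00.
Bob ∩ Noor: 06:00–07:10, 08:30–09:00, 10:40–12:10.
Bob ∩ Noor ∩ Eitan: (none).
Windows ≥ 30 min: (none).

none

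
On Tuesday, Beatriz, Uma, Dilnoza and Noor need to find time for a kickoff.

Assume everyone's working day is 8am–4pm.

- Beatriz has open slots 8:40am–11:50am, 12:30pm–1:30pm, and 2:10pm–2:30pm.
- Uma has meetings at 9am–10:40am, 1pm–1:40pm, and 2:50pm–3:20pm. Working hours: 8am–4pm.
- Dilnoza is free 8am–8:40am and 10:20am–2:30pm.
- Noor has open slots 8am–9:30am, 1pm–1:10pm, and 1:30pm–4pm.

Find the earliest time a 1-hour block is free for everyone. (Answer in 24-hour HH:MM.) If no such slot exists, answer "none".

Uma free within 08:00–16:00: 08:00–09:00, 10:40–13:00, 13:40–14:50, 15:20–16:00.
Beatriz ∩ Uma: 08:40–09:00, 10:40–11:50, 12:30–13:00, 14:10–14:30.
Beatriz ∩ Uma ∩ Dilnoza: 10:40–11:50, 12:30–13:00, 14:10–14:30.
Beatriz ∩ Uma ∩ Dilnoza ∩ Noor: 14:10–14:30.
Windows ≥ 60 min: (none).

none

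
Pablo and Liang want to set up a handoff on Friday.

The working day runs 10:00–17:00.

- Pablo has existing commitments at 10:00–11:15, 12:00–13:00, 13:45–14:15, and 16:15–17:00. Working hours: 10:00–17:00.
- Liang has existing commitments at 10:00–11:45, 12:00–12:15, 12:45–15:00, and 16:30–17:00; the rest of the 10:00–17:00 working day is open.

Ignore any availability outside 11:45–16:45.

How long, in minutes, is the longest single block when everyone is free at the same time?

75 minutes

Pablo free within 10:00–17:00: 11:15–12:00, 13:00–13:45, 14:15–16:15.
Liang free within 10:00–17:00: 11:45–12:00, 12:15–12:45, 15:00–16:30.
Pablo ∩ Liang: 11:45–12:00, 15:00–16:15.
Restricted to 11:45–16:45: 11:45–12:00, 15:00–16:15.
Common window lengths: 15, 75 min; longest is 75.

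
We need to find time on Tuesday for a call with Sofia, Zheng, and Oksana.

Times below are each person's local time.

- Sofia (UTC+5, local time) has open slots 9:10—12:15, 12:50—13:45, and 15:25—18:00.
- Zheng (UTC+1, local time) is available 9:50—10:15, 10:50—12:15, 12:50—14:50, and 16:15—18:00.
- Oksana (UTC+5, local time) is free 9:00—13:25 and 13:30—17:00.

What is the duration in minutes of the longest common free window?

50 minutes

Sofia → UTC: 04:10–07:15, 07:50–08:45, 10:25–13:00.
Zheng → UTC: 08:50–09:15, 09:50–11:15, 11:50–13:50, 15:15–17:00.
Oksana → UTC: 04:00–08:25, 08:30–12:00.
Sofia ∩ Zheng: 10:25–11:15, 11:50–13:00.
Sofia ∩ Zheng ∩ Oksana: 10:25–11:15, 11:50–12:00.
Common window lengths: 50, 10 min; longest is 50.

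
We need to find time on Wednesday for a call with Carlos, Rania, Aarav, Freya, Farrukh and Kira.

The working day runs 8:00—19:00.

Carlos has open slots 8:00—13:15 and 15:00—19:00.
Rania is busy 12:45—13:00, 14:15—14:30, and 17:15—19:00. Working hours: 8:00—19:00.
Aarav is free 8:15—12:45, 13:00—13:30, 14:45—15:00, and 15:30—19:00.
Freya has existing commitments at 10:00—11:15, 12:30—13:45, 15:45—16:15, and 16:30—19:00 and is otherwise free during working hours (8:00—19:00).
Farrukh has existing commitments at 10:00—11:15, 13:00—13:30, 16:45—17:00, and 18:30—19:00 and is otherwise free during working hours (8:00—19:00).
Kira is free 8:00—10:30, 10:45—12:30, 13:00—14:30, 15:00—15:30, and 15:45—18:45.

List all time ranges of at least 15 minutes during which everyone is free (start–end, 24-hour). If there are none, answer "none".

Rania free within 08:00–19:00: 08:00–12:45, 13:00–14:15, 14:30–17:15.
Freya free within 08:00–19:00: 08:00–10:00, 11:15–12:30, 13:45–15:45, 16:15–16:30.
Farrukh free within 08:00–19:00: 08:00–10:00, 11:15–13:00, 13:30–16:45, 17:00–18:30.
Carlos ∩ Rania: 08:00–12:45, 13:00–13:15, 15:00–17:15.
Carlos ∩ Rania ∩ Aarav: 08:15–12:45, 13:00–13:15, 15:30–17:15.
Carlos ∩ Rania ∩ Aarav ∩ Freya: 08:15–10:00, 11:15–12:30, 15:30–15:45, 16:15–16:30.
Carlos ∩ Rania ∩ Aarav ∩ Freya ∩ Farrukh: 08:15–10:00, 11:15–12:30, 15:30–15:45, 16:15–16:30.
Carlos ∩ Rania ∩ Aarav ∩ Freya ∩ Farrukh ∩ Kira: 08:15–10:00, 11:15–12:30, 16:15–16:30.
Windows ≥ 15 min: 08:15–10:00, 11:15–12:30, 16:15–16:30.

08:15–10:00, 11:15–12:30, 16:15–16:30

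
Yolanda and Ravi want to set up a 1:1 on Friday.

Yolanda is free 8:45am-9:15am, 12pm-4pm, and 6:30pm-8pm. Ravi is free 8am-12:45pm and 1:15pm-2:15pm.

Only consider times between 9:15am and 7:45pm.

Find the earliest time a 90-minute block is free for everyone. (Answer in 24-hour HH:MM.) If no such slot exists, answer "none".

none

Yolanda ∩ Ravi: 08:45–09:15, 12:00–12:45, 13:15–14:15.
Restricted to 09:15–19:45: 12:00–12:45, 13:15–14:15.
Windows ≥ 90 min: (none).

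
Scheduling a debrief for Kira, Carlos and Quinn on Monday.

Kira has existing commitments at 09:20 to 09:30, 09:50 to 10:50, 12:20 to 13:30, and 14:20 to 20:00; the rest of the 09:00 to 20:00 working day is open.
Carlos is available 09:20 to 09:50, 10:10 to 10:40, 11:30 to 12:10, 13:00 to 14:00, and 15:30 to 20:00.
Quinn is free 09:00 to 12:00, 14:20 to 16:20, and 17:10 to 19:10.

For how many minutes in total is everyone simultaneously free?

Kira free within 09:00–20:00: 09:00–09:20, 09:30–09:50, 10:50–12:20, 13:30–14:20.
Kira ∩ Carlos: 09:30–09:50, 11:30–12:10, 13:30–14:00.
Kira ∩ Carlos ∩ Quinn: 09:30–09:50, 11:30–12:00.
Total common minutes: 20 + 30 = 50.

50 minutes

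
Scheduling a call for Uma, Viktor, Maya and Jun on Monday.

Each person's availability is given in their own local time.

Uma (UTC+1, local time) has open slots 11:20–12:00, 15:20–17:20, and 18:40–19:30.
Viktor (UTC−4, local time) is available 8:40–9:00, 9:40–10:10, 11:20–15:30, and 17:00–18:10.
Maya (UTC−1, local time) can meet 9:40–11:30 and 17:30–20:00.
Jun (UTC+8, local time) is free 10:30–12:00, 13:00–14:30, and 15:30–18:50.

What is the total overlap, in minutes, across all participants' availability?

0 minutes

Uma → UTC: 10:20–11:00, 14:20–16:20, 17:40–18:30.
Viktor → UTC: 12:40–13:00, 13:40–14:10, 15:20–19:30, 21:00–22:10.
Maya → UTC: 10:40–12:30, 18:30–21:00.
Jun → UTC: 02:30–04:00, 05:00–06:30, 07:30–10:50.
Uma ∩ Viktor: 15:20–16:20, 17:40–18:30.
Uma ∩ Viktor ∩ Maya: (none).
Uma ∩ Viktor ∩ Maya ∩ Jun: (none).
Total common minutes: 0.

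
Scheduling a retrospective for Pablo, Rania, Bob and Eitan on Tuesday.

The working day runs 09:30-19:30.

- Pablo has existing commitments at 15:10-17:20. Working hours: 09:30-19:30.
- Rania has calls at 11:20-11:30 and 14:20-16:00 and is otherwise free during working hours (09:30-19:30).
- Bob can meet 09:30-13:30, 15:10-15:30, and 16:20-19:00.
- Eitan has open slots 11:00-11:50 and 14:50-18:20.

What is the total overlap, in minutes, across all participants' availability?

100 minutes

Pablo free within 09:30–19:30: 09:30–15:10, 17:20–19:30.
Rania free within 09:30–19:30: 09:30–11:20, 11:30–14:20, 16:00–19:30.
Pablo ∩ Rania: 09:30–11:20, 11:30–14:20, 17:20–19:30.
Pablo ∩ Rania ∩ Bob: 09:30–11:20, 11:30–13:30, 17:20–19:00.
Pablo ∩ Rania ∩ Bob ∩ Eitan: 11:00–11:20, 11:30–11:50, 17:20–18:20.
Total common minutes: 20 + 20 + 60 = 100.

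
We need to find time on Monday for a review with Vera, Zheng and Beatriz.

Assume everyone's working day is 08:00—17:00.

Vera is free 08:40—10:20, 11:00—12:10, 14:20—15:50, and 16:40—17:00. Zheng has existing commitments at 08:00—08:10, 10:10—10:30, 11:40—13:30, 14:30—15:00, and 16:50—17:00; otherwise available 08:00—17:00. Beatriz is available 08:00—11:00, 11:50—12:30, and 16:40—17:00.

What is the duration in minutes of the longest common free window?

90 minutes

Zheng free within 08:00–17:00: 08:10–10:10, 10:30–11:40, 13:30–14:30, 15:00–16:50.
Vera ∩ Zheng: 08:40–10:10, 11:00–11:40, 14:20–14:30, 15:00–15:50, 16:40–16:50.
Vera ∩ Zheng ∩ Beatriz: 08:40–10:10, 16:40–16:50.
Common window lengths: 90, 10 min; longest is 90.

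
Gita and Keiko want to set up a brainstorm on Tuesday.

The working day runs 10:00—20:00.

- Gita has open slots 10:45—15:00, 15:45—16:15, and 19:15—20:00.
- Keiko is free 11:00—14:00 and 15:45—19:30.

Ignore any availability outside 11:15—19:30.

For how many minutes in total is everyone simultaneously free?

Gita ∩ Keiko: 11:00–14:00, 15:45–16:15, 19:15–19:30.
Restricted to 11:15–19:30: 11:15–14:00, 15:45–16:15, 19:15–19:30.
Total common minutes: 165 + 30 + 15 = 210.

210 minutes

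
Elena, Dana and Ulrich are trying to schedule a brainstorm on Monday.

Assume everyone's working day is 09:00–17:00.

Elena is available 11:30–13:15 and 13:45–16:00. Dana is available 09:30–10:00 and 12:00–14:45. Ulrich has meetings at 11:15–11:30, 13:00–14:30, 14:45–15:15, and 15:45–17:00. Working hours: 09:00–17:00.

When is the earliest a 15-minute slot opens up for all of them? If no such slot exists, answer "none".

12:00

Ulrich free within 09:00–17:00: 09:00–11:15, 11:30–13:00, 14:30–14:45, 15:15–15:45.
Elena ∩ Dana: 12:00–13:15, 13:45–14:45.
Elena ∩ Dana ∩ Ulrich: 12:00–13:00, 14:30–14:45.
Windows ≥ 15 min: 12:00–13:00, 14:30–14:45.
Earliest such window starts at 12:00.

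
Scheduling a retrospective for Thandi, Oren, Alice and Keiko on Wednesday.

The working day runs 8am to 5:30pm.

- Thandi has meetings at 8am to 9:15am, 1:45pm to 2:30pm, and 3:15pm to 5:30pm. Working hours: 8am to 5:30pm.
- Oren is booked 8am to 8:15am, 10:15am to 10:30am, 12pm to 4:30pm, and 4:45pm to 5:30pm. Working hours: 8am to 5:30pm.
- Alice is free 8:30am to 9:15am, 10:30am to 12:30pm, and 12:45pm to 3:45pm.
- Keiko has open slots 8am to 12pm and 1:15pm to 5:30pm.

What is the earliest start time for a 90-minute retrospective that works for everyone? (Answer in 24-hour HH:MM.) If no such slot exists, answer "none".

10:30

Thandi free within 08:00–17:30: 09:15–13:45, 14:30–15:15.
Oren free within 08:00–17:30: 08:15–10:15, 10:30–12:00, 16:30–16:45.
Thandi ∩ Oren: 09:15–10:15, 10:30–12:00.
Thandi ∩ Oren ∩ Alice: 10:30–12:00.
Thandi ∩ Oren ∩ Alice ∩ Keiko: 10:30–12:00.
Windows ≥ 90 min: 10:30–12:00.
Earliest such window starts at 10:30.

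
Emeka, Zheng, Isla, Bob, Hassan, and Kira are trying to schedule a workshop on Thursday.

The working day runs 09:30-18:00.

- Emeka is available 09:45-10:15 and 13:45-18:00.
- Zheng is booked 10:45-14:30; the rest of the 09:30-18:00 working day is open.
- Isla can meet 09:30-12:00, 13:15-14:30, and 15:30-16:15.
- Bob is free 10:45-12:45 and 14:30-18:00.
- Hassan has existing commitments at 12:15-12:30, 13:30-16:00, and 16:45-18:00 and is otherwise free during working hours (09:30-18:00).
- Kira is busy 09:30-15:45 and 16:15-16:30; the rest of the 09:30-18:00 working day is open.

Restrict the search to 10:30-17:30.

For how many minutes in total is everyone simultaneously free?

15 minutes

Zheng free within 09:30–18:00: 09:30–10:45, 14:30–18:00.
Hassan free within 09:30–18:00: 09:30–12:15, 12:30–13:30, 16:00–16:45.
Kira free within 09:30–18:00: 15:45–16:15, 16:30–18:00.
Emeka ∩ Zheng: 09:45–10:15, 14:30–18:00.
Emeka ∩ Zheng ∩ Isla: 09:45–10:15, 15:30–16:15.
Emeka ∩ Zheng ∩ Isla ∩ Bob: 15:30–16:15.
Emeka ∩ Zheng ∩ Isla ∩ Bob ∩ Hassan: 16:00–16:15.
Emeka ∩ Zheng ∩ Isla ∩ Bob ∩ Hassan ∩ Kira: 16:00–16:15.
Restricted to 10:30–17:30: 16:00–16:15.
Total common minutes: 15.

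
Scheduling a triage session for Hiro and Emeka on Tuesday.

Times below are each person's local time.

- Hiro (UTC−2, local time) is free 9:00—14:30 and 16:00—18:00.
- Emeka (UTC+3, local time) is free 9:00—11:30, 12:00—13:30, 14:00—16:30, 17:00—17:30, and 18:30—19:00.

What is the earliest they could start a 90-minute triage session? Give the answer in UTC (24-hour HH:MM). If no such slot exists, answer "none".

Hiro → UTC: 11:00–16:30, 18:00–20:00.
Emeka → UTC: 06:00–08:30, 09:00–10:30, 11:00–13:30, 14:00–14:30, 15:30–16:00.
Hiro ∩ Emeka: 11:00–13:30, 14:00–14:30, 15:30–16:00.
Windows ≥ 90 min: 11:00–13:30.
Earliest such window starts at 11:00.

11:00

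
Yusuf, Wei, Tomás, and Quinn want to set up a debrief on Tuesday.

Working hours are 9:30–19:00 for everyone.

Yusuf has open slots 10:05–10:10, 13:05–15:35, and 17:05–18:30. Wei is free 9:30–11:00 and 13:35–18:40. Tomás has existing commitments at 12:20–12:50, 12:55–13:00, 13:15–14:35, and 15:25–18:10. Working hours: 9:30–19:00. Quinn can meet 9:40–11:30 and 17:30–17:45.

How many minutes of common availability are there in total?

Tomás free within 09:30–19:00: 09:30–12:20, 12:50–12:55, 13:00–13:15, 14:35–15:25, 18:10–19:00.
Yusuf ∩ Wei: 10:05–10:10, 13:35–15:35, 17:05–18:30.
Yusuf ∩ Wei ∩ Tomás: 10:05–10:10, 14:35–15:25, 18:10–18:30.
Yusuf ∩ Wei ∩ Tomás ∩ Quinn: 10:05–10:10.
Total common minutes: 5.

5 minutes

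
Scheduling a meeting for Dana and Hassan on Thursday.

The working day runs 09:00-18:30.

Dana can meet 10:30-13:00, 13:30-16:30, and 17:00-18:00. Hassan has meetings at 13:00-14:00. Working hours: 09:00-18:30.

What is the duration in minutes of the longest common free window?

Hassan free within 09:00–18:30: 09:00–13:00, 14:00–18:30.
Dana ∩ Hassan: 10:30–13:00, 14:00–16:30, 17:00–18:00.
Common window lengths: 150, 150, 60 min; longest is 150.

150 minutes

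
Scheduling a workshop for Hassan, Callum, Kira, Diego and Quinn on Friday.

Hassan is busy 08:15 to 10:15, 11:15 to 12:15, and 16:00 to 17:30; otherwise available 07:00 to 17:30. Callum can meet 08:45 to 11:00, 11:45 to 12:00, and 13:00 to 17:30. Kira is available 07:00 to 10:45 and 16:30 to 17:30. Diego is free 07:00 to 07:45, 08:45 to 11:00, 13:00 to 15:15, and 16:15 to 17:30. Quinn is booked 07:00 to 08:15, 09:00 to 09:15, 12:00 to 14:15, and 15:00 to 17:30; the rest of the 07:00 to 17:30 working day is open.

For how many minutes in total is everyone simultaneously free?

30 minutes

Hassan free within 07:00–17:30: 07:00–08:15, 10:15–11:15, 12:15–16:00.
Quinn free within 07:00–17:30: 08:15–09:00, 09:15–12:00, 14:15–15:00.
Hassan ∩ Callum: 10:15–11:00, 13:00–16:00.
Hassan ∩ Callum ∩ Kira: 10:15–10:45.
Hassan ∩ Callum ∩ Kira ∩ Diego: 10:15–10:45.
Hassan ∩ Callum ∩ Kira ∩ Diego ∩ Quinn: 10:15–10:45.
Total common minutes: 30.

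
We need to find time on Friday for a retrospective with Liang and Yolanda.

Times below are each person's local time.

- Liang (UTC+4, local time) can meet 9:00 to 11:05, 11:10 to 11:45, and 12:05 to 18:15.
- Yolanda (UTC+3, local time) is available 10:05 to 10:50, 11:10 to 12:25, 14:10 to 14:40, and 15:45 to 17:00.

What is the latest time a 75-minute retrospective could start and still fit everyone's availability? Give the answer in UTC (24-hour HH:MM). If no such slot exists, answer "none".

Liang → UTC: 05:00–07:05, 07:10–07:45, 08:05–14:15.
Yolanda → UTC: 07:05–07:50, 08:10–09:25, 11:10–11:40, 12:45–14:00.
Liang ∩ Yolanda: 07:10–07:45, 08:10–09:25, 11:10–11:40, 12:45–14:00.
Windows ≥ 75 min: 08:10–09:25, 12:45–14:00.
Latest start in the last window 12:45–14:00 is 14:00 − 75 min = 12:45.

12:45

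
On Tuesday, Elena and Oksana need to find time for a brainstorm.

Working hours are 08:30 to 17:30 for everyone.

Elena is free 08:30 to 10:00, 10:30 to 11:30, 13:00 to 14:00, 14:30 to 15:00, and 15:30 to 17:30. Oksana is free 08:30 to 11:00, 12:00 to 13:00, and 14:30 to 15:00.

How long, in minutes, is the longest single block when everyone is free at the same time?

Elena ∩ Oksana: 08:30–10:00, 10:30–11:00, 14:30–15:00.
Common window lengths: 90, 30, 30 min; longest is 90.

90 minutes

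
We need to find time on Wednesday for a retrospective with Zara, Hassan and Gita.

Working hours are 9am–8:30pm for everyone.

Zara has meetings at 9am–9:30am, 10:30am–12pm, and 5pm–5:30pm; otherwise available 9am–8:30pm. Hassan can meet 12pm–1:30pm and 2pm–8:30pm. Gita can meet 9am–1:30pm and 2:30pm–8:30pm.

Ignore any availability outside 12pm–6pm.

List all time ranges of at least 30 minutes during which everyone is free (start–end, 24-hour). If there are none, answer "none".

Zara free within 09:00–20:30: 09:30–10:30, 12:00–17:00, 17:30–20:30.
Zara ∩ Hassan: 12:00–13:30, 14:00–17:00, 17:30–20:30.
Zara ∩ Hassan ∩ Gita: 12:00–13:30, 14:30–17:00, 17:30–20:30.
Restricted to 12:00–18:00: 12:00–13:30, 14:30–17:00, 17:30–18:00.
Windows ≥ 30 min: 12:00–13:30, 14:30–17:00, 17:30–18:00.

12:00–13:30, 14:30–17:00, 17:30–18:00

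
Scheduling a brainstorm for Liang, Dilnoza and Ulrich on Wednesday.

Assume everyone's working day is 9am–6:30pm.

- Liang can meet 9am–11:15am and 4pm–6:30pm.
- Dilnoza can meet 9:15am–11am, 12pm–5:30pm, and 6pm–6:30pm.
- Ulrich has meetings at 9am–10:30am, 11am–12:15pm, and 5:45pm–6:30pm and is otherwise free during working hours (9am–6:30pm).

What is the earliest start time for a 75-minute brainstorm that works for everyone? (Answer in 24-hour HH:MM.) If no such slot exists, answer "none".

16:00

Ulrich free within 09:00–18:30: 10:30–11:00, 12:15–17:45.
Liang ∩ Dilnoza: 09:15–11:00, 16:00–17:30, 18:00–18:30.
Liang ∩ Dilnoza ∩ Ulrich: 10:30–11:00, 16:00–17:30.
Windows ≥ 75 min: 16:00–17:30.
Earliest such window starts at 16:00.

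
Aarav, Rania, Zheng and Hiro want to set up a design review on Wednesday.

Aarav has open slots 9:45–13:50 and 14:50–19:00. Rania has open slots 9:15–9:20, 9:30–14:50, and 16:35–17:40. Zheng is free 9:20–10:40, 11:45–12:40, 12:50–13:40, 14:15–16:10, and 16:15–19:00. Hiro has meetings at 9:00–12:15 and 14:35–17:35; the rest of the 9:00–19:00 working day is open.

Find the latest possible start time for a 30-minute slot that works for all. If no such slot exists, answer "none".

13:10

Hiro free within 09:00–19:00: 12:15–14:35, 17:35–19:00.
Aarav ∩ Rania: 09:45–13:50, 16:35–17:40.
Aarav ∩ Rania ∩ Zheng: 09:45–10:40, 11:45–12:40, 12:50–13:40, 16:35–17:40.
Aarav ∩ Rania ∩ Zheng ∩ Hiro: 12:15–12:40, 12:50–13:40, 17:35–17:40.
Windows ≥ 30 min: 12:50–13:40.
Latest start in the last window 12:50–13:40 is 13:40 − 30 min = 13:10.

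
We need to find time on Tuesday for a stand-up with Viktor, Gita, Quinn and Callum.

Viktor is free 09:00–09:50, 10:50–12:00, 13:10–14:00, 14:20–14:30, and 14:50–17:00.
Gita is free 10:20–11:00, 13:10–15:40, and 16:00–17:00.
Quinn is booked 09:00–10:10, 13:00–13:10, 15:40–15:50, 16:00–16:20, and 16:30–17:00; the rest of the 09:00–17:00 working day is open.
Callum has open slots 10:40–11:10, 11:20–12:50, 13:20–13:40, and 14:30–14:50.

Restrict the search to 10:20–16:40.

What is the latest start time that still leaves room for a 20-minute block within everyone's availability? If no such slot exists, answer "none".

Quinn free within 09:00–17:00: 10:10–13:00, 13:10–15:40, 15:50–16:00, 16:20–16:30.
Viktor ∩ Gita: 10:50–11:00, 13:10–14:00, 14:20–14:30, 14:50–15:40, 16:00–17:00.
Viktor ∩ Gita ∩ Quinn: 10:50–11:00, 13:10–14:00, 14:20–14:30, 14:50–15:40, 16:20–16:30.
Viktor ∩ Gita ∩ Quinn ∩ Callum: 10:50–11:00, 13:20–13:40.
Restricted to 10:20–16:40: 10:50–11:00, 13:20–13:40.
Windows ≥ 20 min: 13:20–13:40.
Latest start in the last window 13:20–13:40 is 13:40 − 20 min = 13:20.

13:20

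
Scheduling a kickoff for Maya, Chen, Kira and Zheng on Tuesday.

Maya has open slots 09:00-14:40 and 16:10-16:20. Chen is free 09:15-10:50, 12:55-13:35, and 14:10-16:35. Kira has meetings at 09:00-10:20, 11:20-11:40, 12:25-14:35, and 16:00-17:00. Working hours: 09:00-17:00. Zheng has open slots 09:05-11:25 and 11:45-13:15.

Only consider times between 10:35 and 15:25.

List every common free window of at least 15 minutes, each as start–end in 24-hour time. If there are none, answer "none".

Kira free within 09:00–17:00: 10:20–11:20, 11:40–12:25, 14:35–16:00.
Maya ∩ Chen: 09:15–10:50, 12:55–13:35, 14:10–14:40, 16:10–16:20.
Maya ∩ Chen ∩ Kira: 10:20–10:50, 14:35–14:40.
Maya ∩ Chen ∩ Kira ∩ Zheng: 10:20–10:50.
Restricted to 10:35–15:25: 10:35–10:50.
Windows ≥ 15 min: 10:35–10:50.

10:35–10:50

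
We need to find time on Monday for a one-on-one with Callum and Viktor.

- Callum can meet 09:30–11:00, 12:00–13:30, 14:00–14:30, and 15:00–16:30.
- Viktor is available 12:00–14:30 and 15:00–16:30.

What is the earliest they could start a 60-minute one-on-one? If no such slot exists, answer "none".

12:00

Callum ∩ Viktor: 12:00–13:30, 14:00–14:30, 15:00–16:30.
Windows ≥ 60 min: 12:00–13:30, 15:00–16:30.
Earliest such window starts at 12:00.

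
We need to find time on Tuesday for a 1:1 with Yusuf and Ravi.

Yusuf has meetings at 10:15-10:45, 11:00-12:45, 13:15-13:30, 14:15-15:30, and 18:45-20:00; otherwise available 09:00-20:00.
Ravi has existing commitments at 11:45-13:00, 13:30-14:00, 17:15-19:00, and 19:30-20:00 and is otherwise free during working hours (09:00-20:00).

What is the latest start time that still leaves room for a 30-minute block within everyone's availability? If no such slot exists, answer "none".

Yusuf free within 09:00–20:00: 09:00–10:15, 10:45–11:00, 12:45–13:15, 13:30–14:15, 15:30–18:45.
Ravi free within 09:00–20:00: 09:00–11:45, 13:00–13:30, 14:00–17:15, 19:00–19:30.
Yusuf ∩ Ravi: 09:00–10:15, 10:45–11:00, 13:00–13:15, 14:00–14:15, 15:30–17:15.
Windows ≥ 30 min: 09:00–10:15, 15:30–17:15.
Latest start in the last window 15:30–17:15 is 17:15 − 30 min = 16:45.

16:45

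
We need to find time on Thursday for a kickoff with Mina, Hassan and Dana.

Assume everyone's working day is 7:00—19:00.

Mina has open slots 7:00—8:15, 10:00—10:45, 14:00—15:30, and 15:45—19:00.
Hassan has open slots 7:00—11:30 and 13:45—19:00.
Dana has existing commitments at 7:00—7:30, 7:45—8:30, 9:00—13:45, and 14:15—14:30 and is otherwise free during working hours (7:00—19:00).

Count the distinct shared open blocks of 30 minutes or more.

Dana free within 07:00–19:00: 07:30–07:45, 08:30–09:00, 13:45–14:15, 14:30–19:00.
Mina ∩ Hassan: 07:00–08:15, 10:00–10:45, 14:00–15:30, 15:45–19:00.
Mina ∩ Hassan ∩ Dana: 07:30–07:45, 14:00–14:15, 14:30–15:30, 15:45–19:00.
Windows ≥ 30 min: 14:30–15:30, 15:45–19:00.
That's 2 windows.

2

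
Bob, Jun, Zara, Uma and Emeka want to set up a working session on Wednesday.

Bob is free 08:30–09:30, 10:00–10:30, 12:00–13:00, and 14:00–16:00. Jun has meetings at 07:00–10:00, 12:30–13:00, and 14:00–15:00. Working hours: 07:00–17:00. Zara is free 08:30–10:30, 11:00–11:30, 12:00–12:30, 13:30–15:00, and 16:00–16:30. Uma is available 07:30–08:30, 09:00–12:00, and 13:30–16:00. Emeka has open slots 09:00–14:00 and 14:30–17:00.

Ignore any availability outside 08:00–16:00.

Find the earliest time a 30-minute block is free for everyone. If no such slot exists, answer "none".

10:00

Jun free within 07:00–17:00: 10:00–12:30, 13:00–14:00, 15:00–17:00.
Bob ∩ Jun: 10:00–10:30, 12:00–12:30, 15:00–16:00.
Bob ∩ Jun ∩ Zara: 10:00–10:30, 12:00–12:30.
Bob ∩ Jun ∩ Zara ∩ Uma: 10:00–10:30.
Bob ∩ Jun ∩ Zara ∩ Uma ∩ Emeka: 10:00–10:30.
Restricted to 08:00–16:00: 10:00–10:30.
Windows ≥ 30 min: 10:00–10:30.
Earliest such window starts at 10:00.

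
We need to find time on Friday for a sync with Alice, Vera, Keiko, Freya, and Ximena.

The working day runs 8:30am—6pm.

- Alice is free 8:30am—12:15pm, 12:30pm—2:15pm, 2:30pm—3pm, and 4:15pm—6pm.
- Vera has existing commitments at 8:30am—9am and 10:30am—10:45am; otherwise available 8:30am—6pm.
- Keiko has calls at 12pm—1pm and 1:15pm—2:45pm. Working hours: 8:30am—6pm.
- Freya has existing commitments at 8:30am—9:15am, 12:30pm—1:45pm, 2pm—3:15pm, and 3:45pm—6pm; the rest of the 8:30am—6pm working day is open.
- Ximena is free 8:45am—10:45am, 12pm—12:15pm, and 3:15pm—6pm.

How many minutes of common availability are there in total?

Vera free within 08:30–18:00: 09:00–10:30, 10:45–18:00.
Keiko free within 08:30–18:00: 08:30–12:00, 13:00–13:15, 14:45–18:00.
Freya free within 08:30–18:00: 09:15–12:30, 13:45–14:00, 15:15–15:45.
Alice ∩ Vera: 09:00–10:30, 10:45–12:15, 12:30–14:15, 14:30–15:00, 16:15–18:00.
Alice ∩ Vera ∩ Keiko: 09:00–10:30, 10:45–12:00, 13:00–13:15, 14:45–15:00, 16:15–18:00.
Alice ∩ Vera ∩ Keiko ∩ Freya: 09:15–10:30, 10:45–12:00.
Alice ∩ Vera ∩ Keiko ∩ Freya ∩ Ximena: 09:15–10:30.
Total common minutes: 75.

75 minutes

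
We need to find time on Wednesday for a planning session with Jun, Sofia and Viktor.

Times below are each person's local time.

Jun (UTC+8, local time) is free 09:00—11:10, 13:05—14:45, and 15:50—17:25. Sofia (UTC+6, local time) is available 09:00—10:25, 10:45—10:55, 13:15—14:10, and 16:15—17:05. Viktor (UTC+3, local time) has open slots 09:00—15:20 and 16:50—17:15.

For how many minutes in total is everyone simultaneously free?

Jun → UTC: 01:00–03:10, 05:05–06:45, 07:50–09:25.
Sofia → UTC: 03:00–04:25, 04:45–04:55, 07:15–08:10, 10:15–11:05.
Viktor → UTC: 06:00–12:20, 13:50–14:15.
Jun ∩ Sofia: 03:00–03:10, 07:50–08:10.
Jun ∩ Sofia ∩ Viktor: 07:50–08:10.
Total common minutes: 20.

20 minutes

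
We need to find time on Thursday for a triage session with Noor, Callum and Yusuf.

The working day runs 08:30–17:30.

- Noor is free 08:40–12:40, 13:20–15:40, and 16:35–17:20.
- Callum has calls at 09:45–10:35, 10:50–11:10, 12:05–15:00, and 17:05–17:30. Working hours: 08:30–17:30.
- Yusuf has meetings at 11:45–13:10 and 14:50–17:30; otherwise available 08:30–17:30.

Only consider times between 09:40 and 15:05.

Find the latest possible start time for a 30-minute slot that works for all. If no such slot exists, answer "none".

11:15

Callum free within 08:30–17:30: 08:30–09:45, 10:35–10:50, 11:10–12:05, 15:00–17:05.
Yusuf free within 08:30–17:30: 08:30–11:45, 13:10–14:50.
Noor ∩ Callum: 08:40–09:45, 10:35–10:50, 11:10–12:05, 15:00–15:40, 16:35–17:05.
Noor ∩ Callum ∩ Yusuf: 08:40–09:45, 10:35–10:50, 11:10–11:45.
Restricted to 09:40–15:05: 09:40–09:45, 10:35–10:50, 11:10–11:45.
Windows ≥ 30 min: 11:10–11:45.
Latest start in the last window 11:10–11:45 is 11:45 − 30 min = 11:15.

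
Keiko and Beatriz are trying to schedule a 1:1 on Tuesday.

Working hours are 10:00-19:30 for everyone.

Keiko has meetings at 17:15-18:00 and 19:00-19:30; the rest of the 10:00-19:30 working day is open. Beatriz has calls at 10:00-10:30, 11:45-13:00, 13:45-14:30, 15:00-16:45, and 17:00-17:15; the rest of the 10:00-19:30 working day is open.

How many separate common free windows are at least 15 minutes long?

5

Keiko free within 10:00–19:30: 10:00–17:15, 18:00–19:00.
Beatriz free within 10:00–19:30: 10:30–11:45, 13:00–13:45, 14:30–15:00, 16:45–17:00, 17:15–19:30.
Keiko ∩ Beatriz: 10:30–11:45, 13:00–13:45, 14:30–15:00, 16:45–17:00, 18:00–19:00.
Windows ≥ 15 min: 10:30–11:45, 13:00–13:45, 14:30–15:00, 16:45–17:00, 18:00–19:00.
That's 5 windows.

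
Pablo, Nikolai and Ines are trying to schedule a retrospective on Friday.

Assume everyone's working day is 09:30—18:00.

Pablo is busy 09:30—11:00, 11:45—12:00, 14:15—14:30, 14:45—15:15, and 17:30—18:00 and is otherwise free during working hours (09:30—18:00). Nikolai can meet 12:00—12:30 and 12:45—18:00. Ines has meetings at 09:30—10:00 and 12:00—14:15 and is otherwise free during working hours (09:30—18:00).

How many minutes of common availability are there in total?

Pablo free within 09:30–18:00: 11:00–11:45, 12:00–14:15, 14:30–14:45, 15:15–17:30.
Ines free within 09:30–18:00: 10:00–12:00, 14:15–18:00.
Pablo ∩ Nikolai: 12:00–12:30, 12:45–14:15, 14:30–14:45, 15:15–17:30.
Pablo ∩ Nikolai ∩ Ines: 14:30–14:45, 15:15–17:30.
Total common minutes: 15 + 135 = 150.

150 minutes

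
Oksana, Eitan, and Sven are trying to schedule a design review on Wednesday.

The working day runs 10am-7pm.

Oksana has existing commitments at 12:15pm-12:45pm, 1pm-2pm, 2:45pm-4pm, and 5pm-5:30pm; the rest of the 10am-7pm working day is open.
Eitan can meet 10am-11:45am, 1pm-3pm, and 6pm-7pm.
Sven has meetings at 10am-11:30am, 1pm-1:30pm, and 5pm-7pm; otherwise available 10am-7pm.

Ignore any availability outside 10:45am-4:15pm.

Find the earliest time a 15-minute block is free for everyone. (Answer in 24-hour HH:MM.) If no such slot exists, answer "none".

Oksana free within 10:00–19:00: 10:00–12:15, 12:45–13:00, 14:00–14:45, 16:00–17:00, 17:30–19:00.
Sven free within 10:00–19:00: 11:30–13:00, 13:30–17:00.
Oksana ∩ Eitan: 10:00–11:45, 14:00–14:45, 18:00–19:00.
Oksana ∩ Eitan ∩ Sven: 11:30–11:45, 14:00–14:45.
Restricted to 10:45–16:15: 11:30–11:45, 14:00–14:45.
Windows ≥ 15 min: 11:30–11:45, 14:00–14:45.
Earliest such window starts at 11:30.

11:30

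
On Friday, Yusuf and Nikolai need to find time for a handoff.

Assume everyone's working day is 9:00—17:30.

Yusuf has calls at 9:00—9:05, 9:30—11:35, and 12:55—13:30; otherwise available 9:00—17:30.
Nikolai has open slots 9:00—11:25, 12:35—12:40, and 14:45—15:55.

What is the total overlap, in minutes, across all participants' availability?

100 minutes

Yusuf free within 09:00–17:30: 09:05–09:30, 11:35–12:55, 13:30–17:30.
Yusuf ∩ Nikolai: 09:05–09:30, 12:35–12:40, 14:45–15:55.
Total common minutes: 25 + 5 + 70 = 100.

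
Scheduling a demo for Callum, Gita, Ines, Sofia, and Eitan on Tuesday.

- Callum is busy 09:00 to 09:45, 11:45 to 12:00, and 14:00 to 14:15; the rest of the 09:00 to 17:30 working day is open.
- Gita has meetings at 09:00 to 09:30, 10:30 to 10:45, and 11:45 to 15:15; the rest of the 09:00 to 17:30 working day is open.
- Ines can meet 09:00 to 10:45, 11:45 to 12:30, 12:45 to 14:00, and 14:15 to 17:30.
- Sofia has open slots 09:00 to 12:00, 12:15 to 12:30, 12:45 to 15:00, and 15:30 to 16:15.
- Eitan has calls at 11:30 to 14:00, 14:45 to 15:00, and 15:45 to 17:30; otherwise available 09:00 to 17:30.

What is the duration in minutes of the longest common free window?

Callum free within 09:00–17:30: 09:45–11:45, 12:00–14:00, 14:15–17:30.
Gita free within 09:00–17:30: 09:30–10:30, 10:45–11:45, 15:15–17:30.
Eitan free within 09:00–17:30: 09:00–11:30, 14:00–14:45, 15:00–15:45.
Callum ∩ Gita: 09:45–10:30, 10:45–11:45, 15:15–17:30.
Callum ∩ Gita ∩ Ines: 09:45–10:30, 15:15–17:30.
Callum ∩ Gita ∩ Ines ∩ Sofia: 09:45–10:30, 15:30–16:15.
Callum ∩ Gita ∩ Ines ∩ Sofia ∩ Eitan: 09:45–10:30, 15:30–15:45.
Common window lengths: 45, 15 min; longest is 45.

45 minutes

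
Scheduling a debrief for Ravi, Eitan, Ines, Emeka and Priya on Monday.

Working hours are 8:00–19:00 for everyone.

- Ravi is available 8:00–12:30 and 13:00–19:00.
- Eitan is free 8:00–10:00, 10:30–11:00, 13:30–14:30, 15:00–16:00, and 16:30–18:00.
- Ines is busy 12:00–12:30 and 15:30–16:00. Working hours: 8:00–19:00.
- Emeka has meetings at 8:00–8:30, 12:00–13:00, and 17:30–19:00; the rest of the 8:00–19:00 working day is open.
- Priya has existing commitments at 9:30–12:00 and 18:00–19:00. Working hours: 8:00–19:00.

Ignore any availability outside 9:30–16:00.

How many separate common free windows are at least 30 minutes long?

Ines free within 08:00–19:00: 08:00–12:00, 12:30–15:30, 16:00–19:00.
Emeka free within 08:00–19:00: 08:30–12:00, 13:00–17:30.
Priya free within 08:00–19:00: 08:00–09:30, 12:00–18:00.
Ravi ∩ Eitan: 08:00–10:00, 10:30–11:00, 13:30–14:30, 15:00–16:00, 16:30–18:00.
Ravi ∩ Eitan ∩ Ines: 08:00–10:00, 10:30–11:00, 13:30–14:30, 15:00–15:30, 16:30–18:00.
Ravi ∩ Eitan ∩ Ines ∩ Emeka: 08:30–10:00, 10:30–11:00, 13:30–14:30, 15:00–15:30, 16:30–17:30.
Ravi ∩ Eitan ∩ Ines ∩ Emeka ∩ Priya: 08:30–09:30, 13:30–14:30, 15:00–15:30, 16:30–17:30.
Restricted to 09:30–16:00: 13:30–14:30, 15:00–15:30.
Windows ≥ 30 min: 13:30–14:30, 15:00–15:30.
That's 2 windows.

2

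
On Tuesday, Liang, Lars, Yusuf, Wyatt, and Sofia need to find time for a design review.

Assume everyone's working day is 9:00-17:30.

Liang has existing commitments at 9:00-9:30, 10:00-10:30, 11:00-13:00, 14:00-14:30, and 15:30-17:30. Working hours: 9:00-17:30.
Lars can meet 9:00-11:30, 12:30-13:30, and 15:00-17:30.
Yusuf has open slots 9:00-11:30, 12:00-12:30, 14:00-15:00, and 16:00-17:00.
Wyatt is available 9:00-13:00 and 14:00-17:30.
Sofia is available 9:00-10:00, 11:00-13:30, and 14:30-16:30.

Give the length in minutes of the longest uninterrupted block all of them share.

30 minutes

Liang free within 09:00–17:30: 09:30–10:00, 10:30–11:00, 13:00–14:00, 14:30–15:30.
Liang ∩ Lars: 09:30–10:00, 10:30–11:00, 13:00–13:30, 15:00–15:30.
Liang ∩ Lars ∩ Yusuf: 09:30–10:00, 10:30–11:00.
Liang ∩ Lars ∩ Yusuf ∩ Wyatt: 09:30–10:00, 10:30–11:00.
Liang ∩ Lars ∩ Yusuf ∩ Wyatt ∩ Sofia: 09:30–10:00.
Single common window of 30 minutes.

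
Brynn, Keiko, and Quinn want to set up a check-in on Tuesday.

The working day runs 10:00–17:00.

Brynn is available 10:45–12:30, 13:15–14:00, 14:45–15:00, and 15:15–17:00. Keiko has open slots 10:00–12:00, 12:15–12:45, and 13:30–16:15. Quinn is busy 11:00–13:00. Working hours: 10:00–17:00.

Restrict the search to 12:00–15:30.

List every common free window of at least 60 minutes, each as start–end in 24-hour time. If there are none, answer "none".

none

Quinn free within 10:00–17:00: 10:00–11:00, 13:00–17:00.
Brynn ∩ Keiko: 10:45–12:00, 12:15–12:30, 13:30–14:00, 14:45–15:00, 15:15–16:15.
Brynn ∩ Keiko ∩ Quinn: 10:45–11:00, 13:30–14:00, 14:45–15:00, 15:15–16:15.
Restricted to 12:00–15:30: 13:30–14:00, 14:45–15:00, 15:15–15:30.
Windows ≥ 60 min: (none).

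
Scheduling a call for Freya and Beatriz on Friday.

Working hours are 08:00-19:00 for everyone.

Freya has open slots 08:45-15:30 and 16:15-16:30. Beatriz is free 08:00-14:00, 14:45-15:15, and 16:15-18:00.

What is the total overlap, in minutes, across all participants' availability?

360 minutes

Freya ∩ Beatriz: 08:45–14:00, 14:45–15:15, 16:15–16:30.
Total common minutes: 315 + 30 + 15 = 360.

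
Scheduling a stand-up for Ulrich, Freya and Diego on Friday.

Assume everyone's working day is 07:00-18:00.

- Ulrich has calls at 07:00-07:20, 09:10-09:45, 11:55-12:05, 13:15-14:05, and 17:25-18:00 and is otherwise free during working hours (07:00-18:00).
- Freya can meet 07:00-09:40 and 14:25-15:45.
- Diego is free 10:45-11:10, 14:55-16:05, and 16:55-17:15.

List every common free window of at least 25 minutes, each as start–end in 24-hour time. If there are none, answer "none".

Ulrich free within 07:00–18:00: 07:20–09:10, 09:45–11:55, 12:05–13:15, 14:05–17:25.
Ulrich ∩ Freya: 07:20–09:10, 14:25–15:45.
Ulrich ∩ Freya ∩ Diego: 14:55–15:45.
Windows ≥ 25 min: 14:55–15:45.

14:55–15:45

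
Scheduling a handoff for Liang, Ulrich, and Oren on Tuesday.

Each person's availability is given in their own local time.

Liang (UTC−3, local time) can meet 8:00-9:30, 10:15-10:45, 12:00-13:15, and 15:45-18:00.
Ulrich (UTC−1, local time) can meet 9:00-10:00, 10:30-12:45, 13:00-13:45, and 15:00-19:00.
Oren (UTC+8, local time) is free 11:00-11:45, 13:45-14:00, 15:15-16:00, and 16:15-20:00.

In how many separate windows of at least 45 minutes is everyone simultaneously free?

Liang → UTC: 11:00–12:30, 13:15–13:45, 15:00–16:15, 18:45–21:00.
Ulrich → UTC: 10:00–11:00, 11:30–13:45, 14:00–14:45, 16:00–20:00.
Oren → UTC: 03:00–03:45, 05:45–06:00, 07:15–08:00, 08:15–12:00.
Liang ∩ Ulrich: 11:30–12:30, 13:15–13:45, 16:00–16:15, 18:45–20:00.
Liang ∩ Ulrich ∩ Oren: 11:30–12:00.
Windows ≥ 45 min: (none).
That's 0 windows.

0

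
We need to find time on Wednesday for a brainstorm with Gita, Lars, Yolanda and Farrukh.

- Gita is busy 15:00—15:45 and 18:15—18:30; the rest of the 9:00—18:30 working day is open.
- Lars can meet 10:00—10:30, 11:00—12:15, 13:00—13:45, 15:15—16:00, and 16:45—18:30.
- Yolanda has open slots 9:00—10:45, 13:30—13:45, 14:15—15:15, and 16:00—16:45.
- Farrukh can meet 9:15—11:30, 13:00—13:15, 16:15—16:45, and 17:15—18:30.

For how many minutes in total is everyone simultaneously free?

Gita free within 09:00–18:30: 09:00–15:00, 15:45–18:15.
Gita ∩ Lars: 10:00–10:30, 11:00–12:15, 13:00–13:45, 15:45–16:00, 16:45–18:15.
Gita ∩ Lars ∩ Yolanda: 10:00–10:30, 13:30–13:45.
Gita ∩ Lars ∩ Yolanda ∩ Farrukh: 10:00–10:30.
Total common minutes: 30.

30 minutes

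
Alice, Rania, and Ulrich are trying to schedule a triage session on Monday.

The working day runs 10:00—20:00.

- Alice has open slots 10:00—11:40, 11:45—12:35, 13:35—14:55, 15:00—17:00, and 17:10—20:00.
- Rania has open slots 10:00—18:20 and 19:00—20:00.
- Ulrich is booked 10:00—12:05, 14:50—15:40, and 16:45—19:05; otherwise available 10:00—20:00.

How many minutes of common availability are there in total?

225 minutes

Ulrich free within 10:00–20:00: 12:05–14:50, 15:40–16:45, 19:05–20:00.
Alice ∩ Rania: 10:00–11:40, 11:45–12:35, 13:35–14:55, 15:00–17:00, 17:10–18:20, 19:00–20:00.
Alice ∩ Rania ∩ Ulrich: 12:05–12:35, 13:35–14:50, 15:40–16:45, 19:05–20:00.
Total common minutes: 30 + 75 + 65 + 55 = 225.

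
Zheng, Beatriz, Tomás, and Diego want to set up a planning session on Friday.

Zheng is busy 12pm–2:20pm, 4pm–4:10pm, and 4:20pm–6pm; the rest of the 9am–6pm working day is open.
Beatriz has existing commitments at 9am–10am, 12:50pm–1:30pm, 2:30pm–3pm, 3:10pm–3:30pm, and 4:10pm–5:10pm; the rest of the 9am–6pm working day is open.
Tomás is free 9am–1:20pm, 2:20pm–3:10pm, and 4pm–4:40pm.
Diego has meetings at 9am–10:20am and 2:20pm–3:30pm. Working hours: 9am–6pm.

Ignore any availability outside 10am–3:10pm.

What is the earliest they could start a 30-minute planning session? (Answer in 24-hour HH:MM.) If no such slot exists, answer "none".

10:20

Zheng free within 09:00–18:00: 09:00–12:00, 14:20–16:00, 16:10–16:20.
Beatriz free within 09:00–18:00: 10:00–12:50, 13:30–14:30, 15:00–15:10, 15:30–16:10, 17:10–18:00.
Diego free within 09:00–18:00: 10:20–14:20, 15:30–18:00.
Zheng ∩ Beatriz: 10:00–12:00, 14:20–14:30, 15:00–15:10, 15:30–16:00.
Zheng ∩ Beatriz ∩ Tomás: 10:00–12:00, 14:20–14:30, 15:00–15:10.
Zheng ∩ Beatriz ∩ Tomás ∩ Diego: 10:20–12:00.
Restricted to 10:00–15:10: 10:20–12:00.
Windows ≥ 30 min: 10:20–12:00.
Earliest such window starts at 10:20.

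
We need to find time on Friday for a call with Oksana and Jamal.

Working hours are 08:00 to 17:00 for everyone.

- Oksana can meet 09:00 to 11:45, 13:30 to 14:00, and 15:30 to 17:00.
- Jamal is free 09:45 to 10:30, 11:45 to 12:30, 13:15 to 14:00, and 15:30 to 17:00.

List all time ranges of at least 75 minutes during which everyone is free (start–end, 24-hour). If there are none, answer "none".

15:30–17:00

Oksana ∩ Jamal: 09:45–10:30, 13:30–14:00, 15:30–17:00.
Windows ≥ 75 min: 15:30–17:00.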